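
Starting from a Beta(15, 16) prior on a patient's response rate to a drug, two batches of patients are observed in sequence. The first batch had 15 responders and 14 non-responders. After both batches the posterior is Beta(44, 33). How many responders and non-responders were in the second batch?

Sequential conjugate updates are equivalent to a single update on the pooled data, so total successes = posterior α − prior α and total failures = posterior β − prior β.
Total across both batches: 44−15=29 responders, 33−16=17 non-responders.
Subtract the first batch: 29−15=14 responders and 17−14=3 non-responders.

14 responders and 3 non-responders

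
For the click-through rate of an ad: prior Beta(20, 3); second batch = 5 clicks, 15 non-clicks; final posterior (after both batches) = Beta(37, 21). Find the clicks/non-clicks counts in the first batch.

Because Beta–binomial updating is additive in the counts, the combined data contributed (α_post−α_prior, β_post−β_prior) successes and failures.
Total across both batches: 37−20=17 clicks, 21−3=18 non-clicks.
Subtract the second batch: 17−5=12 clicks and 18−15=3 non-clicks.

12 clicks and 3 non-clicks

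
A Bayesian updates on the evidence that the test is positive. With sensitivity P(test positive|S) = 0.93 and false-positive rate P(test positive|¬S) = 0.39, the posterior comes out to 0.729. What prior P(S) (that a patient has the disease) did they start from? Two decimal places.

P(S) = 0.53

In odds form, posterior odds = prior odds × likelihood ratio, so prior odds = posterior odds ÷ LR.
Posterior odds = 0.729/(1−0.729) = 2.6900. LR = 0.93/0.39 = 2.3846.
Prior odds = 2.6900/2.3846 = 1.1281, so P(S) = 1.1281/(1+1.1281) ≈ 0.53.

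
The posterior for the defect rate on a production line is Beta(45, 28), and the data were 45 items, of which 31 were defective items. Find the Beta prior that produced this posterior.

Beta(14, 14)

Beta is conjugate to the binomial likelihood: posterior = Beta(a+s, b+f).
Subtract the data counts: 45−31=14, 28−14=14.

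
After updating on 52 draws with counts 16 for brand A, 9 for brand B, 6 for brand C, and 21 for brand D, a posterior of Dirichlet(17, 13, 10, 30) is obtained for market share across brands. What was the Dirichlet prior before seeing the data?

Dirichlet(1, 4, 4, 9)

For a Dirichlet(α) prior with multinomial counts c, the posterior is Dirichlet(α + c) componentwise.
Subtract each count from the matching posterior parameter: 17−16=1, 13−9=4, 10−6=4, 30−21=9.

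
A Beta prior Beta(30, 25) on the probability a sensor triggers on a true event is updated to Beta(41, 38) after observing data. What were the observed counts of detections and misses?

11 detections and 13 misses

Under Beta–binomial conjugacy the posterior parameters are (α+s, β+f).
Match parameters: s=41−30=11, f=38−25=13.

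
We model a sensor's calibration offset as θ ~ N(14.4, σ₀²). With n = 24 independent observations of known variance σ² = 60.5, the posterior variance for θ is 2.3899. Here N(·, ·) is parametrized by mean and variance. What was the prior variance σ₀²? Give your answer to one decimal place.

σ₀² = 46.0

Posterior precision equals prior precision plus data precision: 1/σ_n² = 1/σ₀² + n/σ².
So 1/σ₀² = 1/2.3899 − 24/60.5 = 0.418428 − 0.396694 = 0.021734.
Hence σ₀² = 1/0.021734 ≈ 46.0.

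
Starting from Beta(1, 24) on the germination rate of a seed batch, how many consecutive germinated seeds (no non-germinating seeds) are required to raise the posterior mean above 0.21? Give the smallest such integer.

k = 6

After k germinated seeds and 0 non-germinating seeds the posterior is Beta(1+k, 24), with mean (1+k)/(1+24+k).
Set (1+k)/(25+k) > 0.21 and solve: k > (0.21·25 − 1)/(1 − 0.21) = 5.380.
The smallest integer exceeding 5.380 is 6, and checking k=6: (7)/(31) = 0.2258 > 0.21.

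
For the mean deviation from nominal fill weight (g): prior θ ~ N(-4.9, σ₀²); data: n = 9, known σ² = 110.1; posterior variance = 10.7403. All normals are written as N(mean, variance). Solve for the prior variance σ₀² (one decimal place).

σ₀² = 88.0

For the Normal–Normal model with known σ², precisions add: τ_n = τ₀ + n/σ².
So 1/σ₀² = 1/10.7403 − 9/110.1 = 0.093107 − 0.081744 = 0.011363.
Hence σ₀² = 1/0.011363 ≈ 88.0.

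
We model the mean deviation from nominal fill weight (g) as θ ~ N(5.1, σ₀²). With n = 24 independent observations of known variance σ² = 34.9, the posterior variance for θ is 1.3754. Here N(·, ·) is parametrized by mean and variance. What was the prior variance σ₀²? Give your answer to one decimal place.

σ₀² = 25.4

Posterior precision equals prior precision plus data precision: 1/σ_n² = 1/σ₀² + n/σ².
So 1/σ₀² = 1/1.3754 − 24/34.9 = 0.727061 − 0.687679 = 0.039382.
Hence σ₀² = 1/0.039382 ≈ 25.4.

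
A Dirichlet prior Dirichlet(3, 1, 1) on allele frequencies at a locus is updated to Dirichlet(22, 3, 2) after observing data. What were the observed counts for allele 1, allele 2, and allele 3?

counts (19, 2, 1)

For a Dirichlet(α) prior with multinomial counts c, the posterior is Dirichlet(α + c) componentwise.
Counts are posterior − prior componentwise: 22−3=19, 3−1=2, 2−1=1.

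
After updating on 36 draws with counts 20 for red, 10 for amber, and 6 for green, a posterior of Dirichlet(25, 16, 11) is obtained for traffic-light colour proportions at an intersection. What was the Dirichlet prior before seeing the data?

For a Dirichlet(α) prior with multinomial counts c, the posterior is Dirichlet(α + c) componentwise.
Subtract each count from the matching posterior parameter: 25−20=5, 16−10=6, 11−6=5.

Dirichlet(5, 6, 5)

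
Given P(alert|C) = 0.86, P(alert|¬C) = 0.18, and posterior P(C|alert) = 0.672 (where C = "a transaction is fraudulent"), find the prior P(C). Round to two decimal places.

P(C) = 0.30

Bayes' rule in odds form gives O(C|E) = O(C)·[P(E|C)/P(E|¬C)], hence O(C) = O(C|E)/LR.
Posterior odds = 0.672/(1−0.672) = 2.0488. LR = 0.86/0.18 = 4.7778.
Prior odds = 2.0488/4.7778 = 0.4288, so P(C) = 0.4288/(1+0.4288) ≈ 0.30.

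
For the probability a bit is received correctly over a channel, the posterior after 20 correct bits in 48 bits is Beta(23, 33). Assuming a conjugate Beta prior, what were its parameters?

Beta(3, 5)

A Beta(a, b) prior with s successes and f failures in binomial data gives a Beta(a+s, b+f) posterior.
So a = 23 − 20 = 3 and b = 33 − 28 = 5.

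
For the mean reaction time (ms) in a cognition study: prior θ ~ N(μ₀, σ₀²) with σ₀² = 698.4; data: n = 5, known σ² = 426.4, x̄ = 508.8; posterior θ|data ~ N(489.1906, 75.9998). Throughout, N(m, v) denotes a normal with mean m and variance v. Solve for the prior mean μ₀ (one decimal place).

With known observation variance, the Normal–Normal posterior has precision τ_n = τ₀ + n/σ² and mean μ_n = (τ₀μ₀ + (n/σ²)x̄)/τ_n.
Here τ₀ = 1/698.4 = 0.001432 and τ_data = 5/426.4 = 0.011726, so τ_n = 0.013158.
Rearranging for μ₀: μ₀ = (μ_n·τ_n − τ_data·x̄)/τ₀ = (489.1906·0.013158 − 0.011726·508.8) / 0.001432 = 0.470581/0.001432 ≈ 328.6.

μ₀ = 328.6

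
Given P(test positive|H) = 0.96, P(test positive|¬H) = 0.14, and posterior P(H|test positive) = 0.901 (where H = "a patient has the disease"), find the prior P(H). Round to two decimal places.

P(H) = 0.57

In odds form, posterior odds = prior odds × likelihood ratio, so prior odds = posterior odds ÷ LR.
Posterior odds = 0.901/(1−0.901) = 9.1010. LR = 0.96/0.14 = 6.8571.
Prior odds = 9.1010/6.8571 = 1.3272, so P(H) = 1.3272/(1+1.3272) ≈ 0.57.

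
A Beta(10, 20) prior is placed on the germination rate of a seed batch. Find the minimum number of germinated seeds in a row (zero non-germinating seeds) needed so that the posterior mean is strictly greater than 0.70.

After k germinated seeds and 0 non-germinating seeds the posterior is Beta(10+k, 20), with mean (10+k)/(10+20+k).
Set (10+k)/(30+k) > 0.70 and solve: k > (0.70·30 − 10)/(1 − 0.70) = 36.667.
The smallest integer exceeding 36.667 is 37, and checking k=37: (47)/(67) = 0.7015 > 0.70.

k = 37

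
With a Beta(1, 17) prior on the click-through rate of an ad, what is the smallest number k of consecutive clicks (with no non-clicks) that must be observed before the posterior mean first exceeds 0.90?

k = 153

After k clicks and 0 non-clicks the posterior is Beta(1+k, 17), with mean (1+k)/(1+17+k).
Set (1+k)/(18+k) > 0.90 and solve: k > (0.90·18 − 1)/(1 − 0.90) = 152.000.
The smallest integer exceeding 152.000 is 153, and checking k=153: (154)/(171) = 0.9006 > 0.90.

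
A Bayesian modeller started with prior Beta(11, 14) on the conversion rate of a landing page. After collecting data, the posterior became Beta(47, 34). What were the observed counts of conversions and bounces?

Under Beta–binomial conjugacy the posterior parameters are (a+s, b+f).
Match parameters: s=47−11=36, f=34−14=20.

36 conversions and 20 bounces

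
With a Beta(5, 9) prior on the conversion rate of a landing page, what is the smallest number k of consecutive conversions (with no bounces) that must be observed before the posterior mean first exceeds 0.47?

After k conversions and 0 bounces the posterior is Beta(5+k, 9), with mean (5+k)/(5+9+k).
Set (5+k)/(14+k) > 0.47 and solve: k > (0.47·14 − 5)/(1 − 0.47) = 2.981.
The smallest integer exceeding 2.981 is 3.

k = 3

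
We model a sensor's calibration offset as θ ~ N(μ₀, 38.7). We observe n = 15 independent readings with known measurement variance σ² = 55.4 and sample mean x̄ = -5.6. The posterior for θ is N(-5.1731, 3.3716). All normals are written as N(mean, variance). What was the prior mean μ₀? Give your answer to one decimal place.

With known observation variance, the Normal–Normal posterior has precision τ_n = τ₀ + n/σ² and mean μ_n = (τ₀μ₀ + (n/σ²)x̄)/τ_n.
Here τ₀ = 1/38.7 = 0.025840 and τ_data = 15/55.4 = 0.270758, so τ_n = 0.296598.
Rearranging for μ₀: μ₀ = (μ_n·τ_n − τ_data·x̄)/τ₀ = (-5.1731·0.296598 − 0.270758·-5.6) / 0.025840 = -0.018086/0.025840 ≈ -0.7.

μ₀ = -0.7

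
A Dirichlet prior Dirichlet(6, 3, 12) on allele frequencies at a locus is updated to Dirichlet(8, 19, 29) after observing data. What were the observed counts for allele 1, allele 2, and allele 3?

For a Dirichlet(α) prior with multinomial counts c, the posterior is Dirichlet(α + c) componentwise.
Counts are posterior − prior componentwise: 8−6=2, 19−3=16, 29−12=17.

counts (2, 16, 17)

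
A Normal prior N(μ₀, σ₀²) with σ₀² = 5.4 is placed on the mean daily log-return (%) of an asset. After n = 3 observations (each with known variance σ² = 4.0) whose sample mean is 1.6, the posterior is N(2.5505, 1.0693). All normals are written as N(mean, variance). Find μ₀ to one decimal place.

μ₀ = 6.4

With known observation variance, the Normal–Normal posterior has precision τ_n = τ₀ + n/σ² and mean μ_n = (τ₀μ₀ + (n/σ²)x̄)/τ_n.
Here τ₀ = 1/5.4 = 0.185185 and τ_data = 3/4.0 = 0.750000, so τ_n = 0.935185.
Rearranging for μ₀: μ₀ = (μ_n·τ_n − τ_data·x̄)/τ₀ = (2.5505·0.935185 − 0.750000·1.6) / 0.185185 = 1.185189/0.185185 ≈ 6.4.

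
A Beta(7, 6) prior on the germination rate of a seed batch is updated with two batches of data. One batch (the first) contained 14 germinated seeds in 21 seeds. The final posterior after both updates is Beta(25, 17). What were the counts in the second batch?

4 germinated seeds and 4 non-germinating seeds

Because Beta–binomial updating is additive in the counts, the combined data contributed (α_post−α_prior, β_post−β_prior) successes and failures.
Total across both batches: 25−7=18 germinated seeds, 17−6=11 non-germinating seeds.
Subtract the first batch: 18−14=4 germinated seeds and 11−7=4 non-germinating seeds.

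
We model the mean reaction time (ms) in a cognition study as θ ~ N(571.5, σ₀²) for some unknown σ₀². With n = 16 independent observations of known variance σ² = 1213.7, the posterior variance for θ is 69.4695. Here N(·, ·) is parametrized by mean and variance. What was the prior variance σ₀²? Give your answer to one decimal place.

σ₀² = 825.1

For the Normal–Normal model with known σ², precisions add: τ_n = τ₀ + n/σ².
So 1/σ₀² = 1/69.4695 − 16/1213.7 = 0.014395 − 0.013183 = 0.001212.
Hence σ₀² = 1/0.001212 ≈ 825.1.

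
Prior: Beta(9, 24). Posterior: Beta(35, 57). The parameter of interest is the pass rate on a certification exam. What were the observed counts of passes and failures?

A Beta(α, β) prior with s successes and f failures in binomial data gives a Beta(α+s, β+f) posterior.
Match parameters: s=35−9=26, f=57−24=33.

26 passes and 33 failures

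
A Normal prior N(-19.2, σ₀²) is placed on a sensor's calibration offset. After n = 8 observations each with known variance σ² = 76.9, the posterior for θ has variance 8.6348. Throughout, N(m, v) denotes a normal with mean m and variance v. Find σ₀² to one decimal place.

For the Normal–Normal model with known σ², precisions add: τ_n = τ₀ + n/σ².
So 1/σ₀² = 1/8.6348 − 8/76.9 = 0.115810 − 0.104031 = 0.011779.
Hence σ₀² = 1/0.011779 ≈ 84.9.

σ₀² = 84.9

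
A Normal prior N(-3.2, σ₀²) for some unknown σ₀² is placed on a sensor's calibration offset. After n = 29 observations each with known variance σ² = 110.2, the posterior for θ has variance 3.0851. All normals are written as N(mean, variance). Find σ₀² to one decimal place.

For the Normal–Normal model with known σ², precisions add: τ_n = τ₀ + n/σ².
So 1/σ₀² = 1/3.0851 − 29/110.2 = 0.324139 − 0.263158 = 0.060981.
Hence σ₀² = 1/0.060981 ≈ 16.4.

σ₀² = 16.4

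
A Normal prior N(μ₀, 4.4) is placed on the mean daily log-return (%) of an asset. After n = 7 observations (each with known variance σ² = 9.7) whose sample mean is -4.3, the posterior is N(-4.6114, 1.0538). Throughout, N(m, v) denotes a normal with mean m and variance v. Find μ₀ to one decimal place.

With known observation variance, the Normal–Normal posterior has precision τ_n = τ₀ + n/σ² and mean μ_n = (τ₀μ₀ + (n/σ²)x̄)/τ_n.
Here τ₀ = 1/4.4 = 0.227273 and τ_data = 7/9.7 = 0.721649, so τ_n = 0.948922.
Rearranging for μ₀: μ₀ = (μ_n·τ_n − τ_data·x̄)/τ₀ = (-4.6114·0.948922 − 0.721649·-4.3) / 0.227273 = -1.272768/0.227273 ≈ -5.6.

μ₀ = -5.6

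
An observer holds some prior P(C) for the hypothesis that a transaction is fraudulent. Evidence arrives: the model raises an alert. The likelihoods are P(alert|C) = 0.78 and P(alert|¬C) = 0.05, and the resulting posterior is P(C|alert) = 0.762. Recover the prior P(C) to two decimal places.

Bayes' rule in odds form gives O(C|E) = O(C)·[P(E|C)/P(E|¬C)], hence O(C) = O(C|E)/LR.
Posterior odds = 0.762/(1−0.762) = 3.2017. LR = 0.78/0.05 = 15.6000.
Prior odds = 3.2017/15.6000 = 0.2052, so P(C) = 0.2052/(1+0.2052) ≈ 0.17.

P(C) = 0.17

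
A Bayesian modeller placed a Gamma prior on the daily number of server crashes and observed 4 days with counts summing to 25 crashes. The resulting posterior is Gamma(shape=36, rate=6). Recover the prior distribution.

A Gamma(α, β) prior (rate parametrization) on a Poisson rate with n observations summing to S gives posterior Gamma(α+S, β+n).
So α = 36 − 25 = 11 and β = 6 − 4 = 2.

Gamma(shape=11, rate=2)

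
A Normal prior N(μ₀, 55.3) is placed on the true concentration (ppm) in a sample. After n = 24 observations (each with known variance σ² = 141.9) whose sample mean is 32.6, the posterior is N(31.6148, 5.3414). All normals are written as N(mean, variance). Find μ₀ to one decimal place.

μ₀ = 22.4

The posterior mean is a precision-weighted average: μ_n = (τ₀μ₀ + τ_data·x̄)/(τ₀+τ_data), with τ₀=1/σ₀² and τ_data=n/σ².
Here τ₀ = 1/55.3 = 0.018083 and τ_data = 24/141.9 = 0.169133, so τ_n = 0.187216.
Rearranging for μ₀: μ₀ = (μ_n·τ_n − τ_data·x̄)/τ₀ = (31.6148·0.187216 − 0.169133·32.6) / 0.018083 = 0.405061/0.018083 ≈ 22.4.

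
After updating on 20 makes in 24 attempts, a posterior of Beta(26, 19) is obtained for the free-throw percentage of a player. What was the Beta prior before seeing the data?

Beta is conjugate to the binomial likelihood: posterior = Beta(a+s, b+f).
Subtract the data counts: 26−20=6, 19−4=15.

Beta(6, 15)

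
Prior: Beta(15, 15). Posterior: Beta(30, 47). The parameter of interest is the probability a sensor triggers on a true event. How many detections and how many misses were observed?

15 detections and 32 misses

Beta is conjugate to the binomial likelihood: posterior = Beta(α+s, β+f).
Match parameters: s=30−15=15, f=47−15=32.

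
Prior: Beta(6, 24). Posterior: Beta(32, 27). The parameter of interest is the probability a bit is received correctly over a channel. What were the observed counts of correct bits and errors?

26 correct bits and 3 errors

Beta is conjugate to the binomial likelihood: posterior = Beta(a+s, b+f).
So s = 32 − 6 = 26 and f = 27 − 24 = 3.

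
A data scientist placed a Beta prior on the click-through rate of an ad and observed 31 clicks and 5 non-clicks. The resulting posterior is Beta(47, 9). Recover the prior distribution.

Under Beta–binomial conjugacy the posterior parameters are (α+s, β+f).
Subtract the data counts: 47−31=16, 9−5=4.

Beta(16, 4)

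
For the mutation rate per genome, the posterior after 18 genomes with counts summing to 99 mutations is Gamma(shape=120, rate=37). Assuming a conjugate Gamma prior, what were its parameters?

Gamma(shape=21, rate=19)

Gamma–Poisson conjugacy: posterior shape = α + Σxᵢ, posterior rate = β + n.
So α = 120 − 99 = 21 and β = 37 − 18 = 19.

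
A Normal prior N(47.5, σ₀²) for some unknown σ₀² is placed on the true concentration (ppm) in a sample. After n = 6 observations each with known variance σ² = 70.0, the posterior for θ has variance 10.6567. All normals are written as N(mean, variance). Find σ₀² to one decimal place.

σ₀² = 123.1

Posterior precision equals prior precision plus data precision: 1/σ_n² = 1/σ₀² + n/σ².
So 1/σ₀² = 1/10.6567 − 6/70.0 = 0.093838 − 0.085714 = 0.008124.
Hence σ₀² = 1/0.008124 ≈ 123.1.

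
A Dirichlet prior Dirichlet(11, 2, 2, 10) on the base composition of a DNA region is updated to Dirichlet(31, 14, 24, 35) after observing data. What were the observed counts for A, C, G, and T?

For a Dirichlet(α) prior with multinomial counts c, the posterior is Dirichlet(α + c) componentwise.
Counts are posterior − prior componentwise: 31−11=20, 14−2=12, 24−2=22, 35−10=25.

counts (20, 12, 22, 25)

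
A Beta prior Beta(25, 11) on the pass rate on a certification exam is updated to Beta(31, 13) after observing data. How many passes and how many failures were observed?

Under Beta–binomial conjugacy the posterior parameters are (a+s, b+f).
So s = 31 − 25 = 6 and f = 13 − 11 = 2.

6 passes and 2 failures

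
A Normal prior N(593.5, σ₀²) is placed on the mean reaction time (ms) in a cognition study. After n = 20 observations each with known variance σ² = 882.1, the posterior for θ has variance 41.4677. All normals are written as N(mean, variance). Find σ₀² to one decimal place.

For the Normal–Normal model with known σ², precisions add: τ_n = τ₀ + n/σ².
So 1/σ₀² = 1/41.4677 − 20/882.1 = 0.024115 − 0.022673 = 0.001442.
Hence σ₀² = 1/0.001442 ≈ 693.5.

σ₀² = 693.5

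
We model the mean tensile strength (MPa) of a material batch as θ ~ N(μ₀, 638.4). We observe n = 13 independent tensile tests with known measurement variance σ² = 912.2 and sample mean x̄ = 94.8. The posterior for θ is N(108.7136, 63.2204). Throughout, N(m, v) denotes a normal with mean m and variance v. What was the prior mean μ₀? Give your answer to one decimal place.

μ₀ = 235.3

The posterior mean is a precision-weighted average: μ_n = (τ₀μ₀ + τ_data·x̄)/(τ₀+τ_data), with τ₀=1/σ₀² and τ_data=n/σ².
Here τ₀ = 1/638.4 = 0.001566 and τ_data = 13/912.2 = 0.014251, so τ_n = 0.015817.
Rearranging for μ₀: μ₀ = (μ_n·τ_n − τ_data·x̄)/τ₀ = (108.7136·0.015817 − 0.014251·94.8) / 0.001566 = 0.368528/0.001566 ≈ 235.3.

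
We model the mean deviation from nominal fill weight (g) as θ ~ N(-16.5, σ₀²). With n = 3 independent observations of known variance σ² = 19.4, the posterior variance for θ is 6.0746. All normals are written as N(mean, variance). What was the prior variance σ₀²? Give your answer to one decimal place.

Posterior precision equals prior precision plus data precision: 1/σ_n² = 1/σ₀² + n/σ².
So 1/σ₀² = 1/6.0746 − 3/19.4 = 0.164620 − 0.154639 = 0.009981.
Hence σ₀² = 1/0.009981 ≈ 100.2.

σ₀² = 100.2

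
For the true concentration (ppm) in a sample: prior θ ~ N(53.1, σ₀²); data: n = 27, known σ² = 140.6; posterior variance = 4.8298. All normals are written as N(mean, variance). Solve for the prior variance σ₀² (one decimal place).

σ₀² = 66.6

Posterior precision equals prior precision plus data precision: 1/σ_n² = 1/σ₀² + n/σ².
So 1/σ₀² = 1/4.8298 − 27/140.6 = 0.207048 − 0.192034 = 0.015014.
Hence σ₀² = 1/0.015014 ≈ 66.6.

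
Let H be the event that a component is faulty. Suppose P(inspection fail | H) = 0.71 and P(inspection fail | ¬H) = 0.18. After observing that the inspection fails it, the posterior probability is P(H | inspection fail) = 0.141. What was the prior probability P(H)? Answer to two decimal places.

P(H) = 0.04

Bayes' rule in odds form gives O(H|E) = O(H)·[P(E|H)/P(E|¬H)], hence O(H) = O(H|E)/LR.
Posterior odds = 0.141/(1−0.141) = 0.1641. LR = 0.71/0.18 = 3.9444.
Prior odds = 0.1641/3.9444 = 0.0416, so P(H) = 0.0416/(1+0.0416) ≈ 0.04.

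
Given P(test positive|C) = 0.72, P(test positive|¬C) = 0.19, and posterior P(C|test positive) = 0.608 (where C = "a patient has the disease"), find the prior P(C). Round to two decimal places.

In odds form, posterior odds = prior odds × likelihood ratio, so prior odds = posterior odds ÷ LR.
Posterior odds = 0.608/(1−0.608) = 1.5510. LR = 0.72/0.19 = 3.7895.
Prior odds = 1.5510/3.7895 = 0.4093, so P(C) = 0.4093/(1+0.4093) ≈ 0.29.

P(C) = 0.29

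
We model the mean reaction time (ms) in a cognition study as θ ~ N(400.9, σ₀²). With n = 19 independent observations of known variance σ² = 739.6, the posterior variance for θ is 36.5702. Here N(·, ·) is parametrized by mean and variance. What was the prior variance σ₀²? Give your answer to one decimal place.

σ₀² = 604.2

For the Normal–Normal model with known σ², precisions add: τ_n = τ₀ + n/σ².
So 1/σ₀² = 1/36.5702 − 19/739.6 = 0.027345 − 0.025690 = 0.001655.
Hence σ₀² = 1/0.001655 ≈ 604.2.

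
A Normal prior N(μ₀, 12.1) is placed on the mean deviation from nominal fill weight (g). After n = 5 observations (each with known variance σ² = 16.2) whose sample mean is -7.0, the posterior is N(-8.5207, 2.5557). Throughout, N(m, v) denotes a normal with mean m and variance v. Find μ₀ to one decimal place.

μ₀ = -14.2

With known observation variance, the Normal–Normal posterior has precision τ_n = τ₀ + n/σ² and mean μ_n = (τ₀μ₀ + (n/σ²)x̄)/τ_n.
Here τ₀ = 1/12.1 = 0.082645 and τ_data = 5/16.2 = 0.308642, so τ_n = 0.391287.
Rearranging for μ₀: μ₀ = (μ_n·τ_n − τ_data·x̄)/τ₀ = (-8.5207·0.391287 − 0.308642·-7.0) / 0.082645 = -1.173545/0.082645 ≈ -14.2.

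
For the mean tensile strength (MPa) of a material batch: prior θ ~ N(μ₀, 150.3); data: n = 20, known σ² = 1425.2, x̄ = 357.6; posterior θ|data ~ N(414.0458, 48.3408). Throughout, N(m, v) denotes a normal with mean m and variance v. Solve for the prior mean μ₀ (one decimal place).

μ₀ = 533.1

The posterior mean is a precision-weighted average: μ_n = (τ₀μ₀ + τ_data·x̄)/(τ₀+τ_data), with τ₀=1/σ₀² and τ_data=n/σ².
Here τ₀ = 1/150.3 = 0.006653 and τ_data = 20/1425.2 = 0.014033, so τ_n = 0.020686.
Rearranging for μ₀: μ₀ = (μ_n·τ_n − τ_data·x̄)/τ₀ = (414.0458·0.020686 − 0.014033·357.6) / 0.006653 = 3.546751/0.006653 ≈ 533.1.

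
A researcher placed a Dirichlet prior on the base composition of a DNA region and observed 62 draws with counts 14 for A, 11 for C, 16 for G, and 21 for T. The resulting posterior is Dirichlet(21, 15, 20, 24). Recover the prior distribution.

Dirichlet(7, 4, 4, 3)

For a Dirichlet(α) prior with multinomial counts c, the posterior is Dirichlet(α + c) componentwise.
Subtract each count from the matching posterior parameter: 21−14=7, 15−11=4, 20−16=4, 24−21=3.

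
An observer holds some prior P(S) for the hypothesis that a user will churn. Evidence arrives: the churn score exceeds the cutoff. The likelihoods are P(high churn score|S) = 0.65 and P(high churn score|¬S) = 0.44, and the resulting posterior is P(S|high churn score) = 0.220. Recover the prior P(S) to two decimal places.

In odds form, posterior odds = prior odds × likelihood ratio, so prior odds = posterior odds ÷ LR.
Posterior odds = 0.220/(1−0.220) = 0.2821. LR = 0.65/0.44 = 1.4773.
Prior odds = 0.2821/1.4773 = 0.1910, so P(S) = 0.1910/(1+0.1910) ≈ 0.16.

P(S) = 0.16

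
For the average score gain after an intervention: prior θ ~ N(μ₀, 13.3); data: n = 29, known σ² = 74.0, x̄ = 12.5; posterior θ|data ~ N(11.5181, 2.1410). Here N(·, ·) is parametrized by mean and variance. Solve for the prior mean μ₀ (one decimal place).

μ₀ = 6.4

With known observation variance, the Normal–Normal posterior has precision τ_n = τ₀ + n/σ² and mean μ_n = (τ₀μ₀ + (n/σ²)x̄)/τ_n.
Here τ₀ = 1/13.3 = 0.075188 and τ_data = 29/74.0 = 0.391892, so τ_n = 0.467080.
Rearranging for μ₀: μ₀ = (μ_n·τ_n − τ_data·x̄)/τ₀ = (11.5181·0.467080 − 0.391892·12.5) / 0.075188 = 0.481224/0.075188 ≈ 6.4.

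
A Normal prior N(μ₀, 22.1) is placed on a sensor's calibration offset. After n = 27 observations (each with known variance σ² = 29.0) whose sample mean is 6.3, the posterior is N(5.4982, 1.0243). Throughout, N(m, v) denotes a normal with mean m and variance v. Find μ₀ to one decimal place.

With known observation variance, the Normal–Normal posterior has precision τ_n = τ₀ + n/σ² and mean μ_n = (τ₀μ₀ + (n/σ²)x̄)/τ_n.
Here τ₀ = 1/22.1 = 0.045249 and τ_data = 27/29.0 = 0.931034, so τ_n = 0.976283.
Rearranging for μ₀: μ₀ = (μ_n·τ_n − τ_data·x̄)/τ₀ = (5.4982·0.976283 − 0.931034·6.3) / 0.045249 = -0.497715/0.045249 ≈ -11.0.

μ₀ = -11.0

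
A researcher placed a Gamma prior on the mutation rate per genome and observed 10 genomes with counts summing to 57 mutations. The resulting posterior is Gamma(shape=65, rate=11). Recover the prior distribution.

Gamma(shape=8, rate=1)

A Gamma(α, β) prior (rate parametrization) on a Poisson rate with n observations summing to S gives posterior Gamma(α+S, β+n).
So α = 65 − 57 = 8 and β = 11 − 10 = 1.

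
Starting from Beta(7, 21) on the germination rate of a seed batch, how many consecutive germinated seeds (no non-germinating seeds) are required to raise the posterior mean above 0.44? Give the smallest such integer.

After k germinated seeds and 0 non-germinating seeds the posterior is Beta(7+k, 21), with mean (7+k)/(7+21+k).
Set (7+k)/(28+k) > 0.44 and solve: k > (0.44·28 − 7)/(1 − 0.44) = 9.500.
The smallest integer exceeding 9.500 is 10, and checking k=10: (17)/(38) = 0.4474 > 0.44.

k = 10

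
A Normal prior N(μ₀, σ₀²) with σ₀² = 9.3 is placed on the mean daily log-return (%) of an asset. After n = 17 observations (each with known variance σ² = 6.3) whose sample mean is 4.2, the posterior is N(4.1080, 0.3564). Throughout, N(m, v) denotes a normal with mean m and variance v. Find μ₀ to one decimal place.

With known observation variance, the Normal–Normal posterior has precision τ_n = τ₀ + n/σ² and mean μ_n = (τ₀μ₀ + (n/σ²)x̄)/τ_n.
Here τ₀ = 1/9.3 = 0.107527 and τ_data = 17/6.3 = 2.698413, so τ_n = 2.805940.
Rearranging for μ₀: μ₀ = (μ_n·τ_n − τ_data·x̄)/τ₀ = (4.1080·2.805940 − 2.698413·4.2) / 0.107527 = 0.193467/0.107527 ≈ 1.8.

μ₀ = 1.8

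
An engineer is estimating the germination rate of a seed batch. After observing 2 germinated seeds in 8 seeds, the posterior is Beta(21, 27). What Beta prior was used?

Beta is conjugate to the binomial likelihood: posterior = Beta(α+s, β+f).
So α = 21 − 2 = 19 and β = 27 − 6 = 21.

Beta(19, 21)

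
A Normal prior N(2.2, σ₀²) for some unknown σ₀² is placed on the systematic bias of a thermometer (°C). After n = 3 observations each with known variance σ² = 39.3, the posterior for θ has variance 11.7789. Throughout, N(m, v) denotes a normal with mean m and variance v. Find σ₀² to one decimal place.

σ₀² = 116.8

Posterior precision equals prior precision plus data precision: 1/σ_n² = 1/σ₀² + n/σ².
So 1/σ₀² = 1/11.7789 − 3/39.3 = 0.084898 − 0.076336 = 0.008562.
Hence σ₀² = 1/0.008562 ≈ 116.8.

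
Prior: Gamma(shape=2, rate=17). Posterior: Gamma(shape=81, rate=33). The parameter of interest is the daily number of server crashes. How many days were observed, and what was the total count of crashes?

n = 16 days with total 79 crashes

A Gamma(α, β) prior (rate parametrization) on a Poisson rate with n observations summing to S gives posterior Gamma(α+S, β+n).
Matching: Σxᵢ = 81 − 2 = 79 and n = 33 − 17 = 16.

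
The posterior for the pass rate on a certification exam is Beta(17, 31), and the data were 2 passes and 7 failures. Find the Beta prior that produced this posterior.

A Beta(α, β) prior with s successes and f failures in binomial data gives a Beta(α+s, β+f) posterior.
So α = 17 − 2 = 15 and β = 31 − 7 = 24.

Beta(15, 24)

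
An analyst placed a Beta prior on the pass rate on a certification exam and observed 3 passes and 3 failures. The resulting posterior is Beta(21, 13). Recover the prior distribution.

Beta(18, 10)

Beta is conjugate to the binomial likelihood: posterior = Beta(a+s, b+f).
So a = 21 − 3 = 18 and b = 13 − 3 = 10.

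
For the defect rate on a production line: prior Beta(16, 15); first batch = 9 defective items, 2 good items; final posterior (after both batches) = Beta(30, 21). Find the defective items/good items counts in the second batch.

Because Beta–binomial updating is additive in the counts, the combined data contributed (α_post−α_prior, β_post−β_prior) successes and failures.
Total across both batches: 30−16=14 defective items, 21−15=6 good items.
Subtract the first batch: 14−9=5 defective items and 6−2=4 good items.

5 defective items and 4 good items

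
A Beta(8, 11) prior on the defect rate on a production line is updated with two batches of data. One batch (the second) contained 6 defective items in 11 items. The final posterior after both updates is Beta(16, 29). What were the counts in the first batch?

Because Beta–binomial updating is additive in the counts, the combined data contributed (α_post−α_prior, β_post−β_prior) successes and failures.
Total across both batches: 16−8=8 defective items, 29−11=18 good items.
Subtract the second batch: 8−6=2 defective items and 18−5=13 good items.

2 defective items and 13 good items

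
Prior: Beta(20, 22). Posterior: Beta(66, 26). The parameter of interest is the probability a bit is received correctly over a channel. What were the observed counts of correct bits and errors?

46 correct bits and 4 errors

A Beta(a, b) prior with s successes and f failures in binomial data gives a Beta(a+s, b+f) posterior.
So s = 66 − 20 = 46 and f = 26 − 22 = 4.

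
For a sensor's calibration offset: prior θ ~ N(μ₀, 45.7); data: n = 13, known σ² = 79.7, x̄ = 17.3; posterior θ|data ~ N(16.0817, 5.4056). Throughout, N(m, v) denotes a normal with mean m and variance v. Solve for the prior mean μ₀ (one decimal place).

The posterior mean is a precision-weighted average: μ_n = (τ₀μ₀ + τ_data·x̄)/(τ₀+τ_data), with τ₀=1/σ₀² and τ_data=n/σ².
Here τ₀ = 1/45.7 = 0.021882 and τ_data = 13/79.7 = 0.163112, so τ_n = 0.184994.
Rearranging for μ₀: μ₀ = (μ_n·τ_n − τ_data·x̄)/τ₀ = (16.0817·0.184994 − 0.163112·17.3) / 0.021882 = 0.153180/0.021882 ≈ 7.0.

μ₀ = 7.0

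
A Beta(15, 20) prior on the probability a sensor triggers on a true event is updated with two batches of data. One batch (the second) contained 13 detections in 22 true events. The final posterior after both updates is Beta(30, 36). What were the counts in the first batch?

Because Beta–binomial updating is additive in the counts, the combined data contributed (α_post−α_prior, β_post−β_prior) successes and failures.
Total across both batches: 30−15=15 detections, 36−20=16 misses.
Subtract the second batch: 15−13=2 detections and 16−9=7 misses.

2 detections and 7 misses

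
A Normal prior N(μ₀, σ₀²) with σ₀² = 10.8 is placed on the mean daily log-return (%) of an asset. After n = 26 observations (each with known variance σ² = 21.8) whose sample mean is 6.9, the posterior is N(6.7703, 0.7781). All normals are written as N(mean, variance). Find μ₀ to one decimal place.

With known observation variance, the Normal–Normal posterior has precision τ_n = τ₀ + n/σ² and mean μ_n = (τ₀μ₀ + (n/σ²)x̄)/τ_n.
Here τ₀ = 1/10.8 = 0.092593 and τ_data = 26/21.8 = 1.192661, so τ_n = 1.285254.
Rearranging for μ₀: μ₀ = (μ_n·τ_n − τ_data·x̄)/τ₀ = (6.7703·1.285254 − 1.192661·6.9) / 0.092593 = 0.472194/0.092593 ≈ 5.1.

μ₀ = 5.1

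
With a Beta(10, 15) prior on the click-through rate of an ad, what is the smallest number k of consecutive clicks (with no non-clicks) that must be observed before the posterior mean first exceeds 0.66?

k = 20

After k clicks and 0 non-clicks the posterior is Beta(10+k, 15), with mean (10+k)/(10+15+k).
Set (10+k)/(25+k) > 0.66 and solve: k > (0.66·25 − 10)/(1 − 0.66) = 19.118.
The smallest integer exceeding 19.118 is 20, and checking k=20: (30)/(45) = 0.6667 > 0.66.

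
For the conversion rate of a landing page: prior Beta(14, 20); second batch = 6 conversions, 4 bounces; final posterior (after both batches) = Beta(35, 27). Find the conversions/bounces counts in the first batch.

15 conversions and 3 bounces

Because Beta–binomial updating is additive in the counts, the combined data contributed (α_post−α_prior, β_post−β_prior) successes and failures.
Total across both batches: 35−14=21 conversions, 27−20=7 bounces.
Subtract the second batch: 21−6=15 conversions and 7−4=3 bounces.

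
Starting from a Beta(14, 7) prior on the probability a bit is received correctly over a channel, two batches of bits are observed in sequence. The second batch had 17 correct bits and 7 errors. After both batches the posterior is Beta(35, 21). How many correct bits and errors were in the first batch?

Because Beta–binomial updating is additive in the counts, the combined data contributed (α_post−α_prior, β_post−β_prior) successes and failures.
Total across both batches: 35−14=21 correct bits, 21−7=14 errors.
Subtract the second batch: 21−17=4 correct bits and 14−7=7 errors.

4 correct bits and 7 errors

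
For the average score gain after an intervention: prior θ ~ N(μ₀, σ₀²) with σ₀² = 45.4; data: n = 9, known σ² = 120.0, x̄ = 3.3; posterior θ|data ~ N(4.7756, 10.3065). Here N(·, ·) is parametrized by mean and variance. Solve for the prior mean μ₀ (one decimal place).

μ₀ = 9.8

The posterior mean is a precision-weighted average: μ_n = (τ₀μ₀ + τ_data·x̄)/(τ₀+τ_data), with τ₀=1/σ₀² and τ_data=n/σ².
Here τ₀ = 1/45.4 = 0.022026 and τ_data = 9/120.0 = 0.075000, so τ_n = 0.097026.
Rearranging for μ₀: μ₀ = (μ_n·τ_n − τ_data·x̄)/τ₀ = (4.7756·0.097026 − 0.075000·3.3) / 0.022026 = 0.215857/0.022026 ≈ 9.8.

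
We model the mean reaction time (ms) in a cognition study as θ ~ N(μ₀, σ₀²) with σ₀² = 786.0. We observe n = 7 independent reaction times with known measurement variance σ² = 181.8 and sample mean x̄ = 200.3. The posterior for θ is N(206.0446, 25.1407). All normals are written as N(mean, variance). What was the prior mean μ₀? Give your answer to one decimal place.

μ₀ = 379.9

With known observation variance, the Normal–Normal posterior has precision τ_n = τ₀ + n/σ² and mean μ_n = (τ₀μ₀ + (n/σ²)x̄)/τ_n.
Here τ₀ = 1/786.0 = 0.001272 and τ_data = 7/181.8 = 0.038504, so τ_n = 0.039776.
Rearranging for μ₀: μ₀ = (μ_n·τ_n − τ_data·x̄)/τ₀ = (206.0446·0.039776 − 0.038504·200.3) / 0.001272 = 0.483279/0.001272 ≈ 379.9.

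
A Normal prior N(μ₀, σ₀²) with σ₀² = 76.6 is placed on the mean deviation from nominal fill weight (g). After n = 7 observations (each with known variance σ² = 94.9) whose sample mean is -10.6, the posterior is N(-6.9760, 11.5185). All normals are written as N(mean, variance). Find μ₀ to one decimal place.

With known observation variance, the Normal–Normal posterior has precision τ_n = τ₀ + n/σ² and mean μ_n = (τ₀μ₀ + (n/σ²)x̄)/τ_n.
Here τ₀ = 1/76.6 = 0.013055 and τ_data = 7/94.9 = 0.073762, so τ_n = 0.086817.
Rearranging for μ₀: μ₀ = (μ_n·τ_n − τ_data·x̄)/τ₀ = (-6.9760·0.086817 − 0.073762·-10.6) / 0.013055 = 0.176242/0.013055 ≈ 13.5.

μ₀ = 13.5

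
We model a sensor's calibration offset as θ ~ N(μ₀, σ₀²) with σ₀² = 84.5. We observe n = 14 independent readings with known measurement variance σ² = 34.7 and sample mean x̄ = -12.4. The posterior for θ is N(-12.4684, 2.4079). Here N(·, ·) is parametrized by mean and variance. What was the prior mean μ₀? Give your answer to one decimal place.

With known observation variance, the Normal–Normal posterior has precision τ_n = τ₀ + n/σ² and mean μ_n = (τ₀μ₀ + (n/σ²)x̄)/τ_n.
Here τ₀ = 1/84.5 = 0.011834 and τ_data = 14/34.7 = 0.403458, so τ_n = 0.415292.
Rearranging for μ₀: μ₀ = (μ_n·τ_n − τ_data·x̄)/τ₀ = (-12.4684·0.415292 − 0.403458·-12.4) / 0.011834 = -0.175148/0.011834 ≈ -14.8.

μ₀ = -14.8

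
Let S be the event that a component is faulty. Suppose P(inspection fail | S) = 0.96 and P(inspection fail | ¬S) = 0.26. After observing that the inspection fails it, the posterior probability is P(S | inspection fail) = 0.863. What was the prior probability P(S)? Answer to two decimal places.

P(S) = 0.63

In odds form, posterior odds = prior odds × likelihood ratio, so prior odds = posterior odds ÷ LR.
Posterior odds = 0.863/(1−0.863) = 6.2993. LR = 0.96/0.26 = 3.6923.
Prior odds = 6.2993/3.6923 = 1.7061, so P(S) = 1.7061/(1+1.7061) ≈ 0.63.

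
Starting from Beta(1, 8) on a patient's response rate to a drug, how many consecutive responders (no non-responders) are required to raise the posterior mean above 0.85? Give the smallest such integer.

After k responders and 0 non-responders the posterior is Beta(1+k, 8), with mean (1+k)/(1+8+k).
Set (1+k)/(9+k) > 0.85 and solve: k > (0.85·9 − 1)/(1 − 0.85) = 44.333.
The smallest integer exceeding 44.333 is 45, and checking k=45: (46)/(54) = 0.8519 > 0.85.

k = 45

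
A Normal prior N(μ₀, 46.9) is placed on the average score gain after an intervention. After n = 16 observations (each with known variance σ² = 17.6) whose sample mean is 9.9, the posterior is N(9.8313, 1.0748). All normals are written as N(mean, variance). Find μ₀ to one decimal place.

μ₀ = 6.9

The posterior mean is a precision-weighted average: μ_n = (τ₀μ₀ + τ_data·x̄)/(τ₀+τ_data), with τ₀=1/σ₀² and τ_data=n/σ².
Here τ₀ = 1/46.9 = 0.021322 and τ_data = 16/17.6 = 0.909091, so τ_n = 0.930413.
Rearranging for μ₀: μ₀ = (μ_n·τ_n − τ_data·x̄)/τ₀ = (9.8313·0.930413 − 0.909091·9.9) / 0.021322 = 0.147168/0.021322 ≈ 6.9.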